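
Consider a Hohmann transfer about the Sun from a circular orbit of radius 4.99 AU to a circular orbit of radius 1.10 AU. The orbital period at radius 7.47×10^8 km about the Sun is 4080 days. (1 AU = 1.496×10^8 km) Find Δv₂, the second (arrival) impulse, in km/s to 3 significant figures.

Δv₂ = 7.95 km/s

From Kepler's third law T² = 4π²r³/μ at r = 7.47×10^8 km, T = 4080 days = 4080 × 86400 s = 3.52512×10^8 s: μ = 4π²r³/T² = 1.32426×10^11 km³/s².
In km: r₁ = 4.99 × 1.496×10^8 = 7.46504×10^8 km; r₂ = 1.10 × 1.496×10^8 = 1.6456×10^8 km.
Transfer-ellipse semi-major axis a_t = (r₁ + r₂)/2 = (7.46504×10^8 + 1.6456×10^8)/2 = 4.55532×10^8 km.
Circular speed at r = 1.6456×10^8 km: v_c = √(μ/r) = 28.368 km/s.
Transfer-orbit speed at the same r (vis-viva, a = a_t): v_t = √[μ(2/r − 1/a_t)] = 36.315 km/s.
Δv₂ = |v_t − v_c| = |36.315 − 28.368| = 7.947 km/s.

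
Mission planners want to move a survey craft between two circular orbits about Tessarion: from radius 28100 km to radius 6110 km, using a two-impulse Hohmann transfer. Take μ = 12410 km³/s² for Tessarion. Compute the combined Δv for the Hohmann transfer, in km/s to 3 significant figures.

Δv = 0.669 km/s

The Hohmann ellipse has a_t = (r₁ + r₂)/2 = 17105 km.
Circular speed at r₁: v₁ = √(μ/r₁) = √(12410/28100) = 0.6646 km/s.
Transfer-orbit speed at r₁ (vis-viva): v_a = √[μ(2/r₁ − 1/a_t)] = 0.3972 km/s.
First burn Δv₁ = |v_a − v₁| = 0.2674 km/s.
Circular speed at r₂: v₂ = √(μ/r₂) = 1.4252 km/s.
Transfer-orbit speed at r₂: v_p = √[μ(2/r₂ − 1/a_t)] = 1.8267 km/s.
Second burn Δv₂ = |v₂ − v_p| = 0.4015 km/s.
Δv = Δv₁ + Δv₂ = 0.2674 + 0.4015 = 0.6689 km/s.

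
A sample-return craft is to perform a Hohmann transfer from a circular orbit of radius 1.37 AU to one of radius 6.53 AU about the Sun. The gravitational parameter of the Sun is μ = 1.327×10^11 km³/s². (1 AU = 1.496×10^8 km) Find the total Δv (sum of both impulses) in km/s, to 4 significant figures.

In km: r₁ = 1.37 × 1.496×10^8 = 2.04952×10^8 km; r₂ = 6.53 × 1.496×10^8 = 9.76888×10^8 km.
The Hohmann ellipse has a_t = (r₁ + r₂)/2 = 5.9092×10^8 km.
Circular speed at r₁: v₁ = √(μ/r₁) = √(1.327×10^11/2.04952×10^8) = 25.4454 km/s.
Transfer-orbit speed at r₁ (v² = μ(2/r − 1/a)): v_p = √[μ(2/r₁ − 1/a_t)] = 32.7165 km/s.
First burn Δv₁ = |v_p − v₁| = 7.271 km/s.
Circular speed at r₂: v₂ = √(μ/r₂) = 11.655 km/s.
Transfer-orbit speed at r₂: v_a = √[μ(2/r₂ − 1/a_t)] = 6.8640 km/s.
Second burn Δv₂ = |v₂ − v_a| = 4.791 km/s.
Δv = Δv₁ + Δv₂ = 7.271 + 4.791 = 12.06 km/s.

Δv = 12.06 km/s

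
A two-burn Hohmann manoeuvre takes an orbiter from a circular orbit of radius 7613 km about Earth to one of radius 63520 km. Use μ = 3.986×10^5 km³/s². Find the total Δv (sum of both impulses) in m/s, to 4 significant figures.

The Hohmann ellipse has a_t = (r₁ + r₂)/2 = 35566.5 km.
At r₁ the circular-orbit speed is v₁ = √(μ/r₁) = 7.236 km/s.
Transfer-orbit speed at r₁ (v² = μ(2/r − 1/a)): v_p = √[μ(2/r₁ − 1/a_t)] = 9.670 km/s.
First burn Δv₁ = |v_p − v₁| = 2.434 km/s.
At r₂, v₂ = √(μ/r₂) = 2.505 km/s.
Transfer-orbit speed at r₂: v_a = √[μ(2/r₂ − 1/a_t)] = 1.159 km/s.
Second burn Δv₂ = |v₂ − v_a| = 1.346 km/s.
Δv = Δv₁ + Δv₂ = 2.434 + 1.346 = 3.780 km/s.

Δv = 3780 m/s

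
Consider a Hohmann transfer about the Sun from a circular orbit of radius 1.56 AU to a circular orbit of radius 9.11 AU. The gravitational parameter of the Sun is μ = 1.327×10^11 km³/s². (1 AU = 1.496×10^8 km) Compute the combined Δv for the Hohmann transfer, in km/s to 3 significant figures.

Δv = 11.8 km/s

In km: r₁ = 1.56 × 1.496×10^8 = 2.33376×10^8 km; r₂ = 9.11 × 1.496×10^8 = 1.362856×10^9 km.
The Hohmann ellipse has a_t = (r₁ + r₂)/2 = 7.98116×10^8 km.
At r₁ the circular-orbit speed is v₁ = √(μ/r₁) = 23.84555 km/s.
Transfer-orbit speed at r₁ (v² = μ(2/r − 1/a)): v_p = √[μ(2/r₁ − 1/a_t)] = 31.16014 km/s.
First burn Δv₁ = |v_p − v₁| = 7.315 km/s.
Circular speed at r₂: v₂ = √(μ/r₂) = 9.868 km/s.
Transfer-orbit speed at r₂: v_a = √[μ(2/r₂ − 1/a_t)] = 5.336 km/s.
Second burn Δv₂ = |v₂ − v_a| = 4.532 km/s.
Total Δv = Δv₁ + Δv₂ = 11.85 km/s.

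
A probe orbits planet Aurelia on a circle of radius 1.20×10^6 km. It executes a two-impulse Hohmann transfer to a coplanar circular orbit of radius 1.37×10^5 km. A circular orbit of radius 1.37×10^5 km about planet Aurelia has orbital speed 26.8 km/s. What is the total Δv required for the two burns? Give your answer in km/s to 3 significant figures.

From the circular-orbit relation v² = μ/r at r = 1.37×10^5 km: μ = v²r = (26.8)² × 1.37×10^5 = 9.83989×10^7 km³/s².
The Hohmann ellipse has a_t = (r₁ + r₂)/2 = 6.685×10^5 km.
At r₁ the circular-orbit speed is v₁ = √(μ/r₁) = 9.055 km/s.
Transfer-orbit speed at r₁ (vis-viva): v_a = √[μ(2/r₁ − 1/a_t)] = 4.099 km/s.
First burn Δv₁ = |v_a − v₁| = 4.956 km/s.
Circular speed at r₂: v₂ = √(μ/r₂) = 26.800 km/s.
Transfer-orbit speed at r₂: v_p = √[μ(2/r₂ − 1/a_t)] = 35.907 km/s.
Second burn Δv₂ = |v₂ − v_p| = 9.107 km/s.
Δv = Δv₁ + Δv₂ = 4.956 + 9.107 = 14.06 km/s.

Δv = 14.1 km/s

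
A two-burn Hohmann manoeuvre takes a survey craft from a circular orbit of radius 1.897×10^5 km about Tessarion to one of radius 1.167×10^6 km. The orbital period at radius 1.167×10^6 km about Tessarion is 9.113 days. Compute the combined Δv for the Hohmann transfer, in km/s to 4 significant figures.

From Kepler's third law T² = 4π²r³/μ at r = 1.167×10^6 km, T = 9.113 days = 9.113 × 86400 s = 7.873632×10^5 s: μ = 4π²r³/T² = 1.01210×10^8 km³/s².
The Hohmann ellipse has a_t = (r₁ + r₂)/2 = 6.7835×10^5 km.
At r₁ the circular-orbit speed is v₁ = √(μ/r₁) = 23.098 km/s.
On the transfer ellipse at r₁, vis-viva gives v_p = √[μ(2/r₁ − 1/a_t)] = 30.296 km/s.
First burn Δv₁ = |v_p − v₁| = 7.198 km/s.
Circular speed at r₂: v₂ = √(μ/r₂) = 9.313 km/s.
Transfer-orbit speed at r₂: v_a = √[μ(2/r₂ − 1/a_t)] = 4.925 km/s.
Second burn Δv₂ = |v₂ − v_a| = 4.388 km/s.
Total Δv = Δv₁ + Δv₂ = 11.59 km/s.

Δv = 11.59 km/s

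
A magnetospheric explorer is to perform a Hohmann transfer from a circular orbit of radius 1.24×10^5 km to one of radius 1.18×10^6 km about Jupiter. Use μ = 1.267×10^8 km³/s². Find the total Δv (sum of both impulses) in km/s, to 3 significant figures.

Semi-major axis of the transfer orbit: a_t = (1.240×10^5 + 1.180×10^6)/2 = 6.520×10^5 km.
Circular speed at r₁: v₁ = √(μ/r₁) = √(1.267×10^8/1.240×10^5) = 31.965 km/s.
On the transfer ellipse at r₁, vis-viva equation gives v_p = √[μ(2/r₁ − 1/a_t)] = 43.003 km/s.
First burn Δv₁ = |v_p − v₁| = 11.04 km/s.
Circular speed at r₂: v₂ = √(μ/r₂) = 10.362 km/s.
Transfer-orbit speed at r₂: v_a = √[μ(2/r₂ − 1/a_t)] = 4.5189 km/s.
Second burn Δv₂ = |v₂ − v_a| = 5.843 km/s.
Δv = Δv₁ + Δv₂ = 11.04 + 5.843 = 16.88 km/s.

Δv = 16.9 km/s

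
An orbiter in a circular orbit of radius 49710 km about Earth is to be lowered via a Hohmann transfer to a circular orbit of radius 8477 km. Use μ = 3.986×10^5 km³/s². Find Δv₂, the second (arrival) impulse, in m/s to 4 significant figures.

Δv₂ = 2106 m/s

Semi-major axis of the transfer orbit: a_t = (49710 + 8477)/2 = 29093.5 km.
On the circular orbit at r = 8477 km, v_c = √(μ/r) = 6.857 km/s.
Transfer-orbit speed at the same r (vis-viva, a = a_t): v_t = √[μ(2/r − 1/a_t)] = 8.963 km/s.
Δv₂ = |v_t − v_c| = |8.963 − 6.857| = 2.106 km/s.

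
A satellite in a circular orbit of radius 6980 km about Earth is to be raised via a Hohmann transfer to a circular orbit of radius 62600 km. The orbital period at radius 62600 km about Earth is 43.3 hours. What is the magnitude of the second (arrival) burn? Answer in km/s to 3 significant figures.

From Kepler's third law T² = 4π²r³/μ at r = 62600 km, T = 43.3 hours = 43.3 × 3600 s = 1.5588×10^5 s: μ = 4π²r³/T² = 3.98568×10^5 km³/s².
Transfer-ellipse semi-major axis a_t = (r₁ + r₂)/2 = (6980 + 62600)/2 = 34790 km.
On the circular orbit at r = 62600 km, v_c = √(μ/r) = 2.523 km/s.
Transfer-orbit speed at the same r (vis-viva, a = a_t): v_t = √[μ(2/r − 1/a_t)] = 1.130 km/s.
Δv₂ = |v_t − v_c| = |1.130 − 2.523| = 1.393 km/s.

Δv₂ = 1.39 km/s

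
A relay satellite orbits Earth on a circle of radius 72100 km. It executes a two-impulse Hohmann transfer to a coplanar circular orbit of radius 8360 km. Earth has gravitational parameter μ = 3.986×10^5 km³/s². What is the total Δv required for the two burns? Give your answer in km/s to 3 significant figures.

Δv = 3.62 km/s

The Hohmann ellipse has a_t = (r₁ + r₂)/2 = 40230 km.
Circular speed at r₁: v₁ = √(μ/r₁) = √(3.986×10^5/72100) = 2.351 km/s.
Transfer-orbit speed at r₁ (v² = μ(2/r − 1/a)): v_a = √[μ(2/r₁ − 1/a_t)] = 1.072 km/s.
First burn Δv₁ = |v_a − v₁| = 1.279 km/s.
Circular speed at r₂: v₂ = √(μ/r₂) = 6.905 km/s.
Transfer-orbit speed at r₂: v_p = √[μ(2/r₂ − 1/a_t)] = 9.244 km/s.
Second burn Δv₂ = |v₂ − v_p| = 2.339 km/s.
Δv = Δv₁ + Δv₂ = 1.279 + 2.339 = 3.618 km/s.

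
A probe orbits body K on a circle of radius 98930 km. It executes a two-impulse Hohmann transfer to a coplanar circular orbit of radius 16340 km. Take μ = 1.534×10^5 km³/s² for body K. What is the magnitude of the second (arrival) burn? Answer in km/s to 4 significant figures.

The Hohmann ellipse has a_t = (r₁ + r₂)/2 = 57635 km.
Circular speed at r = 16340 km: v_c = √(μ/r) = 3.0640 km/s.
Transfer-orbit speed at the same r (vis-viva, a = a_t): v_t = √[μ(2/r − 1/a_t)] = 4.0143 km/s.
Δv₂ = |v_t − v_c| = |4.0143 − 3.0640| = 0.9503 km/s.

Δv₂ = 0.9503 km/s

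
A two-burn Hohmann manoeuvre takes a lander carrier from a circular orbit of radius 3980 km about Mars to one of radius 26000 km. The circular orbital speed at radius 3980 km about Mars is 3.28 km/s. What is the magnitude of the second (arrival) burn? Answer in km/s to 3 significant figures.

From the circular-orbit relation v² = μ/r at r = 3980 km: μ = v²r = (3.28)² × 3980 = 42818.4 km³/s².
Transfer-ellipse semi-major axis a_t = (r₁ + r₂)/2 = (3980 + 26000)/2 = 14990 km.
Circular speed at r = 26000 km: v_c = √(μ/r) = 1.2833 km/s.
Transfer-orbit speed at the same r (vis-viva, a = a_t): v_t = √[μ(2/r − 1/a_t)] = 0.66126 km/s.
Δv₂ = |v_t − v_c| = |0.66126 − 1.2833| = 0.6220 km/s.

Δv₂ = 0.622 km/s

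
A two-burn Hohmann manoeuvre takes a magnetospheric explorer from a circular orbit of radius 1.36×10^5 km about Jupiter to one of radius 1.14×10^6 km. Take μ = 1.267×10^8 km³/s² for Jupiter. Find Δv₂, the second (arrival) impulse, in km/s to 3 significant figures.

Transfer-ellipse semi-major axis a_t = (r₁ + r₂)/2 = (1.360×10^5 + 1.140×10^6)/2 = 6.380×10^5 km.
Circular speed at r = 1.140×10^6 km: v_c = √(μ/r) = 10.542 km/s.
Transfer-orbit speed at the same r (vis-viva, a = a_t): v_t = √[μ(2/r − 1/a_t)] = 4.8674 km/s.
Δv₂ = |v_t − v_c| = |4.8674 − 10.542| = 5.675 km/s.

Δv₂ = 5.67 km/s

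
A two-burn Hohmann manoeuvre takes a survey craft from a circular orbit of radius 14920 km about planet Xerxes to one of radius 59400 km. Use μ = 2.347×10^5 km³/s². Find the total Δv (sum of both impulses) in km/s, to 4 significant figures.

Δv = 1.777 km/s

Transfer-ellipse semi-major axis a_t = (r₁ + r₂)/2 = (14920 + 59400)/2 = 37160 km.
At r₁ the circular-orbit speed is v₁ = √(μ/r₁) = 3.9662 km/s.
On the transfer ellipse at r₁, v² = μ(2/r − 1/a) gives v_p = √[μ(2/r₁ − 1/a_t)] = 5.0145 km/s.
First burn Δv₁ = |v_p − v₁| = 1.0483 km/s.
Circular speed at r₂: v₂ = √(μ/r₂) = 1.987757 km/s.
Transfer-orbit speed at r₂: v_a = √[μ(2/r₂ − 1/a_t)] = 1.259534 km/s.
Second burn Δv₂ = |v₂ − v_a| = 0.72822 km/s.
Total Δv = Δv₁ + Δv₂ = 1.777 km/s.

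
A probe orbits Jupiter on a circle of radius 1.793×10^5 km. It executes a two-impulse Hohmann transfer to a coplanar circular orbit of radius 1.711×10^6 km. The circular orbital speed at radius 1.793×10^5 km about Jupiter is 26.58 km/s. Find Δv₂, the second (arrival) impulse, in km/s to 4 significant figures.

From the circular-orbit relation v² = μ/r at r = 1.793×10^5 km: μ = v²r = (26.58)² × 1.793×10^5 = 1.26675×10^8 km³/s².
Transfer-ellipse semi-major axis a_t = (r₁ + r₂)/2 = (1.793×10^5 + 1.711×10^6)/2 = 9.4515×10^5 km.
On the circular orbit at r = 1.711×10^6 km, v_c = √(μ/r) = 8.6044 km/s.
Vis-viva on the transfer ellipse at r = 1.711×10^6 km gives v_t = √[μ(2/r − 1/a_t)] = 3.7477 km/s.
Δv₂ = |v_t − v_c| = |3.7477 − 8.6044| = 4.857 km/s.

Δv₂ = 4.857 km/s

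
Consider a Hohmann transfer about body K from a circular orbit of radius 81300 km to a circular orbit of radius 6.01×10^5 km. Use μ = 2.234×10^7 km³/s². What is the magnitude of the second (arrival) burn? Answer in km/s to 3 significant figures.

The Hohmann ellipse has a_t = (r₁ + r₂)/2 = 3.4115×10^5 km.
Circular speed at r = 6.010×10^5 km: v_c = √(μ/r) = 6.097 km/s.
Transfer-orbit speed at the same r (vis-viva, a = a_t): v_t = √[μ(2/r − 1/a_t)] = 2.976 km/s.
Δv₂ = |v_t − v_c| = |2.976 − 6.097| = 3.121 km/s.

Δv₂ = 3.12 km/s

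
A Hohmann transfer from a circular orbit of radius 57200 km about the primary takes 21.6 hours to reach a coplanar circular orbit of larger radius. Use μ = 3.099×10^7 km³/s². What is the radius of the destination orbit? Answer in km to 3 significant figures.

Transfer time t = 21.6 hours = 77760 s, and t = π√(a_t³/μ).
So a_t = (μ t²/π²)^(1/3) = (3.099×10^7 × (77760)² / π²)^(1/3) = 2.6677×10^5 km.
Since a_t = (r₁ + r₂)/2, r₂ = 2a_t − r₁ = 2×2.6677×10^5 − 57200 = 4.7634×10^5 km.

r₂ = 4.76×10^5 km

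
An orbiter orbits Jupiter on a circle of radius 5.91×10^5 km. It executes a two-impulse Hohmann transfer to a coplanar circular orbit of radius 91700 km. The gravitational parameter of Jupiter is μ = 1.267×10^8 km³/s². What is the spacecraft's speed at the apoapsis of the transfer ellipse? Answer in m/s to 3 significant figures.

v = 7590 m/s

The Hohmann ellipse has a_t = (r₁ + r₂)/2 = 3.4135×10^5 km.
At apoapsis, r = 5.910×10^5 km.
From the vis-viva equation, v = √[μ(2/r − 1/a_t)] = 7.589 km/s.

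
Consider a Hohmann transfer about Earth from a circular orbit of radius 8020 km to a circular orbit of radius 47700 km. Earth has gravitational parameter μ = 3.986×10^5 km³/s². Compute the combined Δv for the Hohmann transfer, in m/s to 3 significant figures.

Δv = 3510 m/s

The Hohmann ellipse has a_t = (r₁ + r₂)/2 = 27860 km.
Circular speed at r₁: v₁ = √(μ/r₁) = √(3.986×10^5/8020) = 7.050 km/s.
On the transfer ellipse at r₁, vis-viva equation gives v_p = √[μ(2/r₁ − 1/a_t)] = 9.225 km/s.
First burn Δv₁ = |v_p − v₁| = 2.175 km/s.
At r₂, v₂ = √(μ/r₂) = 2.891 km/s.
Transfer-orbit speed at r₂: v_a = √[μ(2/r₂ − 1/a_t)] = 1.551 km/s.
Second burn Δv₂ = |v₂ − v_a| = 1.340 km/s.
Total Δv = Δv₁ + Δv₂ = 3.515 km/s.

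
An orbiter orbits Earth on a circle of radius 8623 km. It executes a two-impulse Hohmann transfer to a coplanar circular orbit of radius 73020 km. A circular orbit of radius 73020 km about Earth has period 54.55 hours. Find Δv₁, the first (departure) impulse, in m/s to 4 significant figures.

Δv₁ = 2294 m/s

From Kepler's third law T² = 4π²r³/μ at r = 73020 km, T = 54.55 hours = 54.55 × 3600 s = 1.9638×10^5 s: μ = 4π²r³/T² = 3.98557×10^5 km³/s².
Transfer-ellipse semi-major axis a_t = (r₁ + r₂)/2 = (8623 + 73020)/2 = 40821.5 km.
On the circular orbit at r = 8623 km, v_c = √(μ/r) = 6.799 km/s.
Vis-viva on the transfer ellipse at r = 8623 km gives v_t = √[μ(2/r − 1/a_t)] = 9.093 km/s.
Δv₁ = |v_t − v_c| = |9.093 − 6.799| = 2.294 km/s.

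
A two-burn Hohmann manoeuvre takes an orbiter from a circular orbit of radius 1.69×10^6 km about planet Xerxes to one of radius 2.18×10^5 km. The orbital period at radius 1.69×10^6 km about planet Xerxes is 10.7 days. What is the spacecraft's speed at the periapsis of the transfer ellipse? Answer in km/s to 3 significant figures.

v = 42.6 km/s

From Kepler's third law T² = 4π²r³/μ at r = 1.69×10^6 km, T = 10.7 days = 10.7 × 86400 s = 9.2448×10^5 s: μ = 4π²r³/T² = 2.22959×10^8 km³/s².
Semi-major axis of the transfer orbit: a_t = (1.690×10^6 + 2.180×10^5)/2 = 9.540×10^5 km.
At periapsis, r = 2.180×10^5 km.
Applying v² = μ(2/r − 1/a_t): v = 42.57 km/s.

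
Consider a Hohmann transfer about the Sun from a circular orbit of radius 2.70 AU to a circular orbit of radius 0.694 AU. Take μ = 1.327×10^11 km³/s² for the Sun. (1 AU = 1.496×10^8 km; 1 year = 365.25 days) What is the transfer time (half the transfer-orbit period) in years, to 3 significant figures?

In km: r₁ = 2.70 × 1.496×10^8 = 4.0392×10^8 km; r₂ = 0.694 × 1.496×10^8 = 1.038224×10^8 km.
Semi-major axis of the transfer orbit: a_t = (4.0392×10^8 + 1.038224×10^8)/2 = 2.538712×10^8 km.
Transfer time t = π√(a_t³/μ) = π√((2.538712×10^8)³ / 1.327×10^11) = 3.488×10^7 s.
Converting: 3.488×10^7 s ÷ 3.15576×10^7 s/year (365.25 × 86400) = 1.11 years.

t = 1.11 years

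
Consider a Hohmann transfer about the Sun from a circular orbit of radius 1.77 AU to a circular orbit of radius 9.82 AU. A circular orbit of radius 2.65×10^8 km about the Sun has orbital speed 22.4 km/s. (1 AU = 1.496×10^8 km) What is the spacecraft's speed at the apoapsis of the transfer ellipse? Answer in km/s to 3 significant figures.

v = 5.26 km/s

From the circular-orbit relation v² = μ/r at r = 2.65×10^8 km: μ = v²r = (22.4)² × 2.65×10^8 = 1.32966×10^11 km³/s².
In km: r₁ = 1.77 × 1.496×10^8 = 2.64792×10^8 km; r₂ = 9.82 × 1.496×10^8 = 1.469072×10^9 km.
Semi-major axis of the transfer orbit: a_t = (2.64792×10^8 + 1.469072×10^9)/2 = 8.66932×10^8 km.
At apoapsis, r = 1.469072×10^9 km.
Applying v² = μ(2/r − 1/a_t): v = 5.258 km/s.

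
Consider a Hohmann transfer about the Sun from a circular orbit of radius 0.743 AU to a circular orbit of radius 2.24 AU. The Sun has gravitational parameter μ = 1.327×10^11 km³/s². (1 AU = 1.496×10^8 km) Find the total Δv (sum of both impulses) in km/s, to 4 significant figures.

Δv = 13.65 km/s

In km: r₁ = 0.743 × 1.496×10^8 = 1.111528×10^8 km; r₂ = 2.24 × 1.496×10^8 = 3.35104×10^8 km.
Semi-major axis of the transfer orbit: a_t = (1.111528×10^8 + 3.35104×10^8)/2 = 2.231284×10^8 km.
Circular speed at r₁: v₁ = √(μ/r₁) = √(1.327×10^11/1.111528×10^8) = 34.5522 km/s.
On the transfer ellipse at r₁, v² = μ(2/r − 1/a) gives v_p = √[μ(2/r₁ − 1/a_t)] = 42.3436 km/s.
First burn Δv₁ = |v_p − v₁| = 7.7914 km/s.
Circular speed at r₂: v₂ = √(μ/r₂) = 19.89966 km/s.
Transfer-orbit speed at r₂: v_a = √[μ(2/r₂ − 1/a_t)] = 14.04522 km/s.
Second burn Δv₂ = |v₂ − v_a| = 5.8544 km/s.
Δv = Δv₁ + Δv₂ = 7.7914 + 5.8544 = 13.65 km/s.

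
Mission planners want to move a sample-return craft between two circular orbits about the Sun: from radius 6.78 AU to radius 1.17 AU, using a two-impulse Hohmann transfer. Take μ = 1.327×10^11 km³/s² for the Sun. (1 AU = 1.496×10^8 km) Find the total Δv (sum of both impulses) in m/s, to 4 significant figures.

In km: r₁ = 6.78 × 1.496×10^8 = 1.014288×10^9 km; r₂ = 1.17 × 1.496×10^8 = 1.75032×10^8 km.
Transfer-ellipse semi-major axis a_t = (r₁ + r₂)/2 = (1.014288×10^9 + 1.75032×10^8)/2 = 5.9466×10^8 km.
Circular speed at r₁: v₁ = √(μ/r₁) = √(1.327×10^11/1.014288×10^9) = 11.4381 km/s.
On the transfer ellipse at r₁, vis-viva equation gives v_a = √[μ(2/r₁ − 1/a_t)] = 6.20553 km/s.
First burn Δv₁ = |v_a − v₁| = 5.233 km/s.
At r₂, v₂ = √(μ/r₂) = 27.534 km/s.
Transfer-orbit speed at r₂: v_p = √[μ(2/r₂ − 1/a_t)] = 35.960 km/s.
Second burn Δv₂ = |v₂ − v_p| = 8.426 km/s.
Δv = Δv₁ + Δv₂ = 5.233 + 8.426 = 13.66 km/s.

Δv = 13660 m/s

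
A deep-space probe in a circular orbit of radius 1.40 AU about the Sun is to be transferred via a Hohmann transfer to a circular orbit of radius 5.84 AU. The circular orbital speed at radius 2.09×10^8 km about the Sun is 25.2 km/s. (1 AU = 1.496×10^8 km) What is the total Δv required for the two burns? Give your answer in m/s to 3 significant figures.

Δv = 11500 m/s

From the circular-orbit relation v² = μ/r at r = 2.09×10^8 km: μ = v²r = (25.2)² × 2.09×10^8 = 1.32723×10^11 km³/s².
In km: r₁ = 1.40 × 1.496×10^8 = 2.0944×10^8 km; r₂ = 5.84 × 1.496×10^8 = 8.73664×10^8 km.
Transfer-ellipse semi-major axis a_t = (r₁ + r₂)/2 = (2.0944×10^8 + 8.73664×10^8)/2 = 5.41552×10^8 km.
At r₁ the circular-orbit speed is v₁ = √(μ/r₁) = 25.17 km/s.
On the transfer ellipse at r₁, vis-viva equation gives v_p = √[μ(2/r₁ − 1/a_t)] = 31.97 km/s.
First burn Δv₁ = |v_p − v₁| = 6.800 km/s.
At r₂, v₂ = √(μ/r₂) = 12.325 km/s.
Transfer-orbit speed at r₂: v_a = √[μ(2/r₂ − 1/a_t)] = 7.6650 km/s.
Second burn Δv₂ = |v₂ − v_a| = 4.660 km/s.
Δv = Δv₁ + Δv₂ = 6.800 + 4.660 = 11.46 km/s.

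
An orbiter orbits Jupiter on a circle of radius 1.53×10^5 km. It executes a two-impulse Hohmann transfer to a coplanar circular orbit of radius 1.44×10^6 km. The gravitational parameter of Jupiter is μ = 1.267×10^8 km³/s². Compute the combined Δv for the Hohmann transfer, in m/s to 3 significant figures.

The Hohmann ellipse has a_t = (r₁ + r₂)/2 = 7.965×10^5 km.
Circular speed at r₁: v₁ = √(μ/r₁) = √(1.267×10^8/1.530×10^5) = 28.7768 km/s.
On the transfer ellipse at r₁, v² = μ(2/r − 1/a) gives v_p = √[μ(2/r₁ − 1/a_t)] = 38.6929 km/s.
First burn Δv₁ = |v_p − v₁| = 9.9161 km/s.
Circular speed at r₂: v₂ = √(μ/r₂) = 9.380 km/s.
Transfer-orbit speed at r₂: v_a = √[μ(2/r₂ − 1/a_t)] = 4.111 km/s.
Second burn Δv₂ = |v₂ − v_a| = 5.2690 km/s.
Total Δv = Δv₁ + Δv₂ = 15.19 km/s.

Δv = 15200 m/s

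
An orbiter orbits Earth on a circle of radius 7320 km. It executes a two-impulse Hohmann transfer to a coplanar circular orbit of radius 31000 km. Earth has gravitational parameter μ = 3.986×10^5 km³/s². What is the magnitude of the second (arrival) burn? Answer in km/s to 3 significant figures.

Δv₂ = 1.37 km/s

The Hohmann ellipse has a_t = (r₁ + r₂)/2 = 19160 km.
Circular speed at r = 31000 km: v_c = √(μ/r) = 3.5858 km/s.
Transfer-orbit speed at the same r (vis-viva, a = a_t): v_t = √[μ(2/r − 1/a_t)] = 2.2164 km/s.
Δv₂ = |v_t − v_c| = |2.2164 − 3.5858| = 1.369 km/s.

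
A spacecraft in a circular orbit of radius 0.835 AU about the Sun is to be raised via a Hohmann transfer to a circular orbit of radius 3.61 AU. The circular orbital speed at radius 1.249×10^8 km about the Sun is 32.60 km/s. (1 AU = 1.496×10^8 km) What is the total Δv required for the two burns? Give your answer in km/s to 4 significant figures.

From the circular-orbit relation v² = μ/r at r = 1.249×10^8 km: μ = v²r = (32.60)² × 1.249×10^8 = 1.32739×10^11 km³/s².
In km: r₁ = 0.835 × 1.496×10^8 = 1.24916×10^8 km; r₂ = 3.61 × 1.496×10^8 = 5.40056×10^8 km.
Transfer-ellipse semi-major axis a_t = (r₁ + r₂)/2 = (1.24916×10^8 + 5.40056×10^8)/2 = 3.32486×10^8 km.
At r₁ the circular-orbit speed is v₁ = √(μ/r₁) = 32.597912 km/s.
On the transfer ellipse at r₁, v² = μ(2/r − 1/a) gives v_p = √[μ(2/r₁ − 1/a_t)] = 41.545358 km/s.
First burn Δv₁ = |v_p − v₁| = 8.9474 km/s.
Circular speed at r₂: v₂ = √(μ/r₂) = 15.6776 km/s.
Transfer-orbit speed at r₂: v_a = √[μ(2/r₂ − 1/a_t)] = 9.60952 km/s.
Second burn Δv₂ = |v₂ − v_a| = 6.0681 km/s.
Total Δv = Δv₁ + Δv₂ = 15.02 km/s.

Δv = 15.02 km/s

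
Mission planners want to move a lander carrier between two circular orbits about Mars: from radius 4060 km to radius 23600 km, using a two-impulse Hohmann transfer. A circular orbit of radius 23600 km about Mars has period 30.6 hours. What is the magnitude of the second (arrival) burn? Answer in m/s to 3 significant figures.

Δv₂ = 617 m/s

From Kepler's third law T² = 4π²r³/μ at r = 23600 km, T = 30.6 hours = 30.6 × 3600 s = 1.1016×10^5 s: μ = 4π²r³/T² = 42761.0 km³/s².
Transfer-ellipse semi-major axis a_t = (r₁ + r₂)/2 = (4060 + 23600)/2 = 13830 km.
On the circular orbit at r = 23600 km, v_c = √(μ/r) = 1.346 km/s.
Transfer-orbit speed at the same r (vis-viva, a = a_t): v_t = √[μ(2/r − 1/a_t)] = 0.7293 km/s.
Δv₂ = |v_t − v_c| = |0.7293 − 1.346| = 0.6167 km/s.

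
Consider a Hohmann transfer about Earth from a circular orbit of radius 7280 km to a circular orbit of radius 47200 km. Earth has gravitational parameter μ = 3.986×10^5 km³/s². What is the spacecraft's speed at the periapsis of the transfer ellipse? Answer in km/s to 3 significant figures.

The Hohmann ellipse has a_t = (r₁ + r₂)/2 = 27240 km.
At periapsis, r = 7280 km.
From the vis-viva equation, v = √[μ(2/r − 1/a_t)] = 9.740 km/s.

v = 9.74 km/s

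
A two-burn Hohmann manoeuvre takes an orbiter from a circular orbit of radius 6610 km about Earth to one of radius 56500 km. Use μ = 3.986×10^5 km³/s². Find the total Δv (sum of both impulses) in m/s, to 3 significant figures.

The Hohmann ellipse has a_t = (r₁ + r₂)/2 = 31555 km.
Circular speed at r₁: v₁ = √(μ/r₁) = √(3.986×10^5/6610) = 7.76547 km/s.
On the transfer ellipse at r₁, v² = μ(2/r − 1/a) gives v_p = √[μ(2/r₁ − 1/a_t)] = 10.3910 km/s.
First burn Δv₁ = |v_p − v₁| = 2.626 km/s.
At r₂, v₂ = √(μ/r₂) = 2.656 km/s.
Transfer-orbit speed at r₂: v_a = √[μ(2/r₂ − 1/a_t)] = 1.216 km/s.
Second burn Δv₂ = |v₂ − v_a| = 1.440 km/s.
Total Δv = Δv₁ + Δv₂ = 4.066 km/s.

Δv = 4070 m/s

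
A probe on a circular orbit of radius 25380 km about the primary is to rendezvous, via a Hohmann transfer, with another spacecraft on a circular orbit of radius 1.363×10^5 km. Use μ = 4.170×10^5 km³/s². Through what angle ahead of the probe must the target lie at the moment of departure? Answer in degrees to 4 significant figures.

φ = 97.78°

Semi-major axis of the transfer orbit: a_t = (25380 + 1.363×10^5)/2 = 80840 km.
The half-period of the transfer ellipse is t = π√(a_t³/μ) = 1.1182×10^5 s.
The target's mean motion on its circular orbit is ω₂ = √(μ/r₂³) = 1.2833×10^-5 rad/s.
Angle swept by the target during transfer: ω₂·t = 1.435 rad = 82.22°.
Arrival is 180° from departure on the ellipse, so φ = 180° − 82.22° = 97.78°.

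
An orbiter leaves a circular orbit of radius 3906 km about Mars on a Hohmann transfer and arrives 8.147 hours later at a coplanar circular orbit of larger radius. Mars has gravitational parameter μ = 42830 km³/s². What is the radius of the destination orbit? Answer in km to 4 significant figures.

r₂ = 27120 km

Transfer time t = 8.147 hours = 29329.2 s, and t = π√(a_t³/μ).
So a_t = (μ t²/π²)^(1/3) = (42830 × (29329.2)² / π²)^(1/3) = 15513 km.
Since a_t = (r₁ + r₂)/2, r₂ = 2a_t − r₁ = 2×15513 − 3906 = 27120 km.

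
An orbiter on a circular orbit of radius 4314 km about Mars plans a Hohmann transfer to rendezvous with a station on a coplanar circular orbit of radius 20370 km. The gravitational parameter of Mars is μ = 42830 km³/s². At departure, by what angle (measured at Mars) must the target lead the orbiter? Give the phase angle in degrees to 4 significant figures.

φ = 95.11°

Transfer-ellipse semi-major axis a_t = (r₁ + r₂)/2 = (4314 + 20370)/2 = 12342 km.
The half-period of the transfer ellipse is t = π√(a_t³/μ) = 20814 s.
Target angular speed ω₂ = √(μ/r₂³) = 7.1185×10^-5 rad/s.
Angle swept by the target during transfer: ω₂·t = 1.4816 rad = 84.89°.
The orbiter traverses 180° on the transfer ellipse, so the target must lead by 180° − 84.89° = 95.11°.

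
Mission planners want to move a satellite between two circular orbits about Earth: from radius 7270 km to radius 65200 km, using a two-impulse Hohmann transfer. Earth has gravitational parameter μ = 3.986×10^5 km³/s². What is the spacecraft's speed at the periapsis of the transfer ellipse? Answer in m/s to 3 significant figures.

Semi-major axis of the transfer orbit: a_t = (7270 + 65200)/2 = 36235 km.
The periapsis of the transfer ellipse is at r = 7270 km.
Vis-viva: v = √[μ(2/r − 1/a_t)] = √[3.986×10^5 × (2/7270 − 1/36235)] = 9.933 km/s.

v = 9930 m/s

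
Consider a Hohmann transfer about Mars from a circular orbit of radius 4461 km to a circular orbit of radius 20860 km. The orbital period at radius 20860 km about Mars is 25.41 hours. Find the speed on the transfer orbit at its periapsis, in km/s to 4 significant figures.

v = 3.977 km/s

From Kepler's third law T² = 4π²r³/μ at r = 20860 km, T = 25.41 hours = 25.41 × 3600 s = 91476 s: μ = 4π²r³/T² = 42824.1 km³/s².
The Hohmann ellipse has a_t = (r₁ + r₂)/2 = 12660.5 km.
The periapsis of the transfer ellipse is at r = 4461 km.
From the vis-viva equation, v = √[μ(2/r − 1/a_t)] = 3.977 km/s.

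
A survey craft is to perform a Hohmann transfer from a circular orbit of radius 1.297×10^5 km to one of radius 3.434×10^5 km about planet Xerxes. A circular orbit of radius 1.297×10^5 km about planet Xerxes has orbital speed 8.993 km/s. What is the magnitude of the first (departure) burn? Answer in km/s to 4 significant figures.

From the circular-orbit relation v² = μ/r at r = 1.297×10^5 km: μ = v²r = (8.993)² × 1.297×10^5 = 1.04894×10^7 km³/s².
The Hohmann ellipse has a_t = (r₁ + r₂)/2 = 2.3655×10^5 km.
On the circular orbit at r = 1.297×10^5 km, v_c = √(μ/r) = 8.9930 km/s.
Transfer-orbit speed at the same r (vis-viva, a = a_t): v_t = √[μ(2/r − 1/a_t)] = 10.835 km/s.
Δv₁ = |v_t − v_c| = |10.835 − 8.9930| = 1.842 km/s.

Δv₁ = 1.842 km/s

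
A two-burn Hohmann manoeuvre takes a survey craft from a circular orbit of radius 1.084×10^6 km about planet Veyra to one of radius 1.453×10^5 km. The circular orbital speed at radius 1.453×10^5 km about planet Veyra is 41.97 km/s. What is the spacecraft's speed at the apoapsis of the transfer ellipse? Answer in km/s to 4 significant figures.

v = 7.471 km/s

From the circular-orbit relation v² = μ/r at r = 1.453×10^5 km: μ = v²r = (41.97)² × 1.453×10^5 = 2.55943×10^8 km³/s².
Semi-major axis of the transfer orbit: a_t = (1.084×10^6 + 1.453×10^5)/2 = 6.1465×10^5 km.
At apoapsis, r = 1.084×10^6 km.
Vis-viva: v = √[μ(2/r − 1/a_t)] = √[2.55943×10^8 × (2/1.084×10^6 − 1/6.1465×10^5)] = 7.471 km/s.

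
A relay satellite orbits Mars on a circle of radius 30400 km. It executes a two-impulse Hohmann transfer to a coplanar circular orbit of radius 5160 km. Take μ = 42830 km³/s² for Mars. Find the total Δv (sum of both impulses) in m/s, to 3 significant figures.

Δv = 1430 m/s

The Hohmann ellipse has a_t = (r₁ + r₂)/2 = 17780 km.
At r₁ the circular-orbit speed is v₁ = √(μ/r₁) = 1.18696 km/s.
On the transfer ellipse at r₁, v² = μ(2/r − 1/a) gives v_a = √[μ(2/r₁ − 1/a_t)] = 0.639435 km/s.
First burn Δv₁ = |v_a − v₁| = 0.5475 km/s.
At r₂, v₂ = √(μ/r₂) = 2.8810 km/s.
Transfer-orbit speed at r₂: v_p = √[μ(2/r₂ − 1/a_t)] = 3.7672 km/s.
Second burn Δv₂ = |v₂ − v_p| = 0.8862 km/s.
Δv = Δv₁ + Δv₂ = 0.5475 + 0.8862 = 1.434 km/s.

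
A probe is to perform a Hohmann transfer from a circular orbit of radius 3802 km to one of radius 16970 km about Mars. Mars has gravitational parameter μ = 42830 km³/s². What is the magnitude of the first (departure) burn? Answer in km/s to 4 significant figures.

Δv₁ = 0.9339 km/s

Semi-major axis of the transfer orbit: a_t = (3802 + 16970)/2 = 10386 km.
On the circular orbit at r = 3802 km, v_c = √(μ/r) = 3.3564 km/s.
Vis-viva on the transfer ellipse at r = 3802 km gives v_t = √[μ(2/r − 1/a_t)] = 4.2903 km/s.
Δv₁ = |v_t − v_c| = |4.2903 − 3.3564| = 0.9339 km/s.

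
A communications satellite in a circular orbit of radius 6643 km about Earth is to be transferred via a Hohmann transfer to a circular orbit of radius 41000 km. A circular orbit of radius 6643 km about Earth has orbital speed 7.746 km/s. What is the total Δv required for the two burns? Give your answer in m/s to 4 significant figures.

Δv = 3888 m/s

From the circular-orbit relation v² = μ/r at r = 6643 km: μ = v²r = (7.746)² × 6643 = 3.98583×10^5 km³/s².
The Hohmann ellipse has a_t = (r₁ + r₂)/2 = 23821.5 km.
Circular speed at r₁: v₁ = √(μ/r₁) = √(3.98583×10^5/6643) = 7.746000 km/s.
On the transfer ellipse at r₁, vis-viva equation gives v_p = √[μ(2/r₁ − 1/a_t)] = 10.16213 km/s.
First burn Δv₁ = |v_p − v₁| = 2.41613 km/s.
At r₂, v₂ = √(μ/r₂) = 3.11794 km/s.
Transfer-orbit speed at r₂: v_a = √[μ(2/r₂ − 1/a_t)] = 1.64651 km/s.
Second burn Δv₂ = |v₂ − v_a| = 1.47143 km/s.
Total Δv = Δv₁ + Δv₂ = 3.888 km/s.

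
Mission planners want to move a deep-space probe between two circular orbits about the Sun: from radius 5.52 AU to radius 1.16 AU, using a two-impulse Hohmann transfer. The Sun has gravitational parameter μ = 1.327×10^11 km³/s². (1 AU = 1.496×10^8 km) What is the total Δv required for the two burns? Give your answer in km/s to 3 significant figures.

Δv = 13.1 km/s

In km: r₁ = 5.52 × 1.496×10^8 = 8.25792×10^8 km; r₂ = 1.16 × 1.496×10^8 = 1.73536×10^8 km.
The Hohmann ellipse has a_t = (r₁ + r₂)/2 = 4.99664×10^8 km.
At r₁ the circular-orbit speed is v₁ = √(μ/r₁) = 12.677 km/s.
Transfer-orbit speed at r₁ (vis-viva): v_a = √[μ(2/r₁ − 1/a_t)] = 7.4706 km/s.
First burn Δv₁ = |v_a − v₁| = 5.206 km/s.
At r₂, v₂ = √(μ/r₂) = 27.653 km/s.
Transfer-orbit speed at r₂: v_p = √[μ(2/r₂ − 1/a_t)] = 35.550 km/s.
Second burn Δv₂ = |v₂ − v_p| = 7.897 km/s.
Total Δv = Δv₁ + Δv₂ = 13.10 km/s.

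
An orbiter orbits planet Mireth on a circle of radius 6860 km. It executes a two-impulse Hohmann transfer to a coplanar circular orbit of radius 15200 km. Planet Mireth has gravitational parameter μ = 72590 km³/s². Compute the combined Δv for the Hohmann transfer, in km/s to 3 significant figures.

Δv = 1.03 km/s

Semi-major axis of the transfer orbit: a_t = (6860 + 15200)/2 = 11030 km.
At r₁ the circular-orbit speed is v₁ = √(μ/r₁) = 3.25294 km/s.
On the transfer ellipse at r₁, vis-viva gives v_p = √[μ(2/r₁ − 1/a_t)] = 3.81865 km/s.
First burn Δv₁ = |v_p − v₁| = 0.5657 km/s.
Circular speed at r₂: v₂ = √(μ/r₂) = 2.1853 km/s.
Transfer-orbit speed at r₂: v_a = √[μ(2/r₂ − 1/a_t)] = 1.7234 km/s.
Second burn Δv₂ = |v₂ − v_a| = 0.4619 km/s.
Total Δv = Δv₁ + Δv₂ = 1.028 km/s.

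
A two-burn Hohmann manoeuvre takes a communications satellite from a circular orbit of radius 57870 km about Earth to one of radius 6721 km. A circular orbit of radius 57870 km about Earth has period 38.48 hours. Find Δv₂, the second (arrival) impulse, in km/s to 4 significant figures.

Δv₂ = 2.608 km/s

From Kepler's third law T² = 4π²r³/μ at r = 57870 km, T = 38.48 hours = 38.48 × 3600 s = 1.38528×10^5 s: μ = 4π²r³/T² = 3.98699×10^5 km³/s².
Semi-major axis of the transfer orbit: a_t = (57870 + 6721)/2 = 32295.5 km.
On the circular orbit at r = 6721 km, v_c = √(μ/r) = 7.702 km/s.
Transfer-orbit speed at the same r (vis-viva, a = a_t): v_t = √[μ(2/r − 1/a_t)] = 10.31 km/s.
Δv₂ = |v_t − v_c| = |10.31 − 7.702| = 2.608 km/s.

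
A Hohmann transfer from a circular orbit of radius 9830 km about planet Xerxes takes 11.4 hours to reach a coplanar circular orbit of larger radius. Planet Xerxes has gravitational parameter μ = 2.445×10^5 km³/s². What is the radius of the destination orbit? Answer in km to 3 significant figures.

r₂ = 59500 km

Transfer time t = 11.4 hours = 41040 s, and t = π√(a_t³/μ).
So a_t = (μ t²/π²)^(1/3) = (2.445×10^5 × (41040)² / π²)^(1/3) = 34684 km.
Since a_t = (r₁ + r₂)/2, r₂ = 2a_t − r₁ = 2×34684 − 9830 = 59538 km.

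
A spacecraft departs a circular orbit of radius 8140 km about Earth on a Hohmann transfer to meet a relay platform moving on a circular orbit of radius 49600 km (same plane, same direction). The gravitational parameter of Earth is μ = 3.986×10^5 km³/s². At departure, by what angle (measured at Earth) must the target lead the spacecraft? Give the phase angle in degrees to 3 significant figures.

φ = 100°

The Hohmann ellipse has a_t = (r₁ + r₂)/2 = 28870 km.
The half-period of the transfer ellipse is t = π√(a_t³/μ) = 24410 s.
The target's mean motion on its circular orbit is ω₂ = √(μ/r₂³) = 5.715×10^-5 rad/s.
Angle swept by the target during transfer: ω₂·t = 1.395 rad = 79.93°.
Arrival is 180° from departure on the ellipse, so φ = 180° − 79.93° = 100°.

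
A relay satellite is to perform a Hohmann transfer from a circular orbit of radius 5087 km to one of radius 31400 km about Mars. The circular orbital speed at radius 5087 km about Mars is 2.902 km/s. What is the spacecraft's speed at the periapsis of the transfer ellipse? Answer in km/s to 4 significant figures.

v = 3.807 km/s

From the circular-orbit relation v² = μ/r at r = 5087 km: μ = v²r = (2.902)² × 5087 = 42840.7 km³/s².
The Hohmann ellipse has a_t = (r₁ + r₂)/2 = 18243.5 km.
At periapsis, r = 5087 km.
Applying v² = μ(2/r − 1/a_t): v = 3.807 km/s.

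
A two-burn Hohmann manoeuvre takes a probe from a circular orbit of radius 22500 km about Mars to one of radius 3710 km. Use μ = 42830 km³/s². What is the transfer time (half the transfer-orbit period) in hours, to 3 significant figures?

The Hohmann ellipse has a_t = (r₁ + r₂)/2 = 13105 km.
Half the transfer-orbit period gives t = π√(a_t³/μ) = 22774 s.
Converting: 22774 s ÷ 3600 s/hour = 6.33 hours.

t = 6.33 hours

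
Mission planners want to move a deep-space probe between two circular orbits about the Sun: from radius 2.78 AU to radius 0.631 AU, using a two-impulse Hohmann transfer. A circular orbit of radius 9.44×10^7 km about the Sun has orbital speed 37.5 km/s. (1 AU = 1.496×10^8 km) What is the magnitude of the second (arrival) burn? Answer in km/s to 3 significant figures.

Δv₂ = 10.4 km/s

From the circular-orbit relation v² = μ/r at r = 9.44×10^7 km: μ = v²r = (37.5)² × 9.44×10^7 = 1.32750×10^11 km³/s².
In km: r₁ = 2.78 × 1.496×10^8 = 4.15888×10^8 km; r₂ = 0.631 × 1.496×10^8 = 9.43976×10^7 km.
Semi-major axis of the transfer orbit: a_t = (4.15888×10^8 + 9.43976×10^7)/2 = 2.551428×10^8 km.
On the circular orbit at r = 9.43976×10^7 km, v_c = √(μ/r) = 37.50 km/s.
Transfer-orbit speed at the same r (vis-viva, a = a_t): v_t = √[μ(2/r − 1/a_t)] = 47.88 km/s.
Δv₂ = |v_t − v_c| = |47.88 − 37.50| = 10.38 km/s.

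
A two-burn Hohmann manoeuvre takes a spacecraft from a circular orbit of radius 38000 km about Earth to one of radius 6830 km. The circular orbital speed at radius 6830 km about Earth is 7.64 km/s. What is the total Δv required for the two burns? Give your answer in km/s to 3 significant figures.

From the circular-orbit relation v² = μ/r at r = 6830 km: μ = v²r = (7.64)² × 6830 = 3.98664×10^5 km³/s².
The Hohmann ellipse has a_t = (r₁ + r₂)/2 = 22415 km.
Circular speed at r₁: v₁ = √(μ/r₁) = √(3.98664×10^5/38000) = 3.239 km/s.
On the transfer ellipse at r₁, v² = μ(2/r − 1/a) gives v_a = √[μ(2/r₁ − 1/a_t)] = 1.788 km/s.
First burn Δv₁ = |v_a − v₁| = 1.451 km/s.
At r₂, v₂ = √(μ/r₂) = 7.640 km/s.
Transfer-orbit speed at r₂: v_p = √[μ(2/r₂ − 1/a_t)] = 9.948 km/s.
Second burn Δv₂ = |v₂ − v_p| = 2.308 km/s.
Total Δv = Δv₁ + Δv₂ = 3.759 km/s.

Δv = 3.76 km/s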